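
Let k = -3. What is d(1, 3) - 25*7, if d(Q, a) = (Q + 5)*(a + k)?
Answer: -175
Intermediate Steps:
d(Q, a) = (-3 + a)*(5 + Q) (d(Q, a) = (Q + 5)*(a - 3) = (5 + Q)*(-3 + a) = (-3 + a)*(5 + Q))
d(1, 3) - 25*7 = (-15 - 3*1 + 5*3 + 1*3) - 25*7 = (-15 - 3 + 15 + 3) - 175 = 0 - 175 = -175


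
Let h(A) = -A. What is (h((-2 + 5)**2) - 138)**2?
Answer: 21609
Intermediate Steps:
(h((-2 + 5)**2) - 138)**2 = (-(-2 + 5)**2 - 138)**2 = (-1*3**2 - 138)**2 = (-1*9 - 138)**2 = (-9 - 138)**2 = (-147)**2 = 21609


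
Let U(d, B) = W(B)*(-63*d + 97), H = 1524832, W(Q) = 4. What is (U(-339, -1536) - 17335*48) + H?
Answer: 778568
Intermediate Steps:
U(d, B) = 388 - 252*d (U(d, B) = 4*(-63*d + 97) = 4*(97 - 63*d) = 388 - 252*d)
(U(-339, -1536) - 17335*48) + H = ((388 - 252*(-339)) - 17335*48) + 1524832 = ((388 + 85428) - 832080) + 1524832 = (85816 - 832080) + 1524832 = -746264 + 1524832 = 778568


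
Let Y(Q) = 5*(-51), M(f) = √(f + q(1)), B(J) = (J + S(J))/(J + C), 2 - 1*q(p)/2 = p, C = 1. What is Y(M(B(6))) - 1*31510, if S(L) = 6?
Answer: -31765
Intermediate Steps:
q(p) = 4 - 2*p
B(J) = (6 + J)/(1 + J) (B(J) = (J + 6)/(J + 1) = (6 + J)/(1 + J))
M(f) = √(2 + f) (M(f) = √(f + (4 - 2*1)) = √(f + (4 - 2)) = √(f + 2) = √(2 + f))
Y(Q) = -255
Y(M(B(6))) - 1*31510 = -255 - 1*31510 = -255 - 31510 = -31765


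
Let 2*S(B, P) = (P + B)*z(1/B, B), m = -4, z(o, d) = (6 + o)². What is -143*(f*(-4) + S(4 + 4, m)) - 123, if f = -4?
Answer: -420495/32 ≈ -13140.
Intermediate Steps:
S(B, P) = (6 + 1/B)²*(B + P)/2 (S(B, P) = ((P + B)*(6 + 1/B)²)/2 = ((B + P)*(6 + 1/B)²)/2 = ((6 + 1/B)²*(B + P))/2 = (6 + 1/B)²*(B + P)/2)
-143*(f*(-4) + S(4 + 4, m)) - 123 = -143*(-4*(-4) + (1 + 6*(4 + 4))²*((4 + 4) - 4)/(2*(4 + 4)²)) - 123 = -143*(16 + (½)*(1 + 6*8)²*(8 - 4)/8²) - 123 = -143*(16 + (½)*(1/64)*(1 + 48)²*4) - 123 = -143*(16 + (½)*(1/64)*49²*4) - 123 = -143*(16 + (½)*(1/64)*2401*4) - 123 = -143*(16 + 2401/32) - 123 = -143*2913/32 - 123 = -416559/32 - 123 = -420495/32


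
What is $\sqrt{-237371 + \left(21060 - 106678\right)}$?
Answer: $i \sqrt{322989} \approx 568.32 i$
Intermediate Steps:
$\sqrt{-237371 + \left(21060 - 106678\right)} = \sqrt{-237371 - 85618} = \sqrt{-322989} = i \sqrt{322989}$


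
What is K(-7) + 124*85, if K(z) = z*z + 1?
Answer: 10590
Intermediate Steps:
K(z) = 1 + z² (K(z) = z² + 1 = 1 + z²)
K(-7) + 124*85 = (1 + (-7)²) + 124*85 = (1 + 49) + 10540 = 50 + 10540 = 10590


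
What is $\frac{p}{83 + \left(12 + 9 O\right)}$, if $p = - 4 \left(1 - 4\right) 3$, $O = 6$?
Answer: $\frac{36}{149} \approx 0.24161$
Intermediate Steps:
$p = 36$ ($p = - 4 \left(1 - 4\right) 3 = \left(-4\right) \left(-3\right) 3 = 12 \cdot 3 = 36$)
$\frac{p}{83 + \left(12 + 9 O\right)} = \frac{36}{83 + \left(12 + 9 \cdot 6\right)} = \frac{36}{83 + \left(12 + 54\right)} = \frac{36}{83 + 66} = \frac{36}{149}$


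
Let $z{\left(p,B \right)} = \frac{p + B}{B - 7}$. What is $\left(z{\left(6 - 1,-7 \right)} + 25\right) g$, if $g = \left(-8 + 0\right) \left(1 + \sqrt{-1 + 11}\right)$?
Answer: $- \frac{1408}{7} - \frac{1408 \sqrt{10}}{7} \approx -837.21$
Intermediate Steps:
$z{\left(p,B \right)} = \frac{B + p}{-7 + B}$
$g = -8 - 8 \sqrt{10}$ ($g = - 8 \left(1 + \sqrt{10}\right) = -8 - 8 \sqrt{10} \approx -33.298$)
$\left(z{\left(6 - 1,-7 \right)} + 25\right) g = \left(\frac{-7 + \left(6 - 1\right)}{-7 - 7} + 25\right) \left(-8 - 8 \sqrt{10}\right) = \left(\frac{-7 + \left(6 - 1\right)}{-14} + 25\right) \left(-8 - 8 \sqrt{10}\right) = \left(- \frac{-7 + 5}{14} + 25\right) \left(-8 - 8 \sqrt{10}\right) = \left(\left(- \frac{1}{14}\right) \left(-2\right) + 25\right) \left(-8 - 8 \sqrt{10}\right) = \left(\frac{1}{7} + 25\right) \left(-8 - 8 \sqrt{10}\right) = \frac{176 \left(-8 - 8 \sqrt{10}\right)}{7} = - \frac{1408}{7} - \frac{1408 \sqrt{10}}{7}$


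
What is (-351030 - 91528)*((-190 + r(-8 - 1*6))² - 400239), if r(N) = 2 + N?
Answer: 159070834730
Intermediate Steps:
(-351030 - 91528)*((-190 + r(-8 - 1*6))² - 400239) = (-351030 - 91528)*((-190 + (2 + (-8 - 1*6)))² - 400239) = -442558*((-190 + (2 + (-8 - 6)))² - 400239) = -442558*((-190 + (2 - 14))² - 400239) = -442558*((-190 - 12)² - 400239) = -442558*((-202)² - 400239) = -442558*(40804 - 400239) = -442558*(-359435) = 159070834730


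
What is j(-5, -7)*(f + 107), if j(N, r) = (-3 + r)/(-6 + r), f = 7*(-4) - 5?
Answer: 740/13 ≈ 56.923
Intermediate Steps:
f = -33 (f = -28 - 5 = -33)
j(N, r) = (-3 + r)/(-6 + r)
j(-5, -7)*(f + 107) = ((-3 - 7)/(-6 - 7))*(-33 + 107) = (-10/(-13))*74 = -1/13*(-10)*74 = (10/13)*74 = 740/13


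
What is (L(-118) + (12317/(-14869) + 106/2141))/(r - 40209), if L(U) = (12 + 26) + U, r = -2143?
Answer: 2571556903/1348255972208 ≈ 0.0019073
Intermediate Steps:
L(U) = 38 + U
(L(-118) + (12317/(-14869) + 106/2141))/(r - 40209) = ((38 - 118) + (12317/(-14869) + 106/2141))/(-2143 - 40209) = (-80 + (12317*(-1/14869) + 106*(1/2141)))/(-42352) = (-80 + (-12317/14869 + 106/2141))*(-1/42352) = (-80 - 24794583/31834529)*(-1/42352) = -2571556903/31834529*(-1/42352) = 2571556903/1348255972208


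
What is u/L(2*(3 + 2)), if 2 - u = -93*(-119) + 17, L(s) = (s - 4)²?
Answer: -1847/6 ≈ -307.83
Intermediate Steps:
L(s) = (-4 + s)²
u = -11082 (u = 2 - (-93*(-119) + 17) = 2 - (11067 + 17) = 2 - 1*11084 = 2 - 11084 = -11082)
u/L(2*(3 + 2)) = -11082/(-4 + 2*(3 + 2))² = -11082/(-4 + 2*5)² = -11082/(-4 + 10)² = -11082/(6²) = -11082/36 = -11082*1/36 = -1847/6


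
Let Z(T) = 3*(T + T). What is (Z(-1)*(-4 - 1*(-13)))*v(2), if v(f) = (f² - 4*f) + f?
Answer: 108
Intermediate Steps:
v(f) = f² - 3*f
Z(T) = 6*T (Z(T) = 3*(2*T) = 6*T)
(Z(-1)*(-4 - 1*(-13)))*v(2) = ((6*(-1))*(-4 - 1*(-13)))*(2*(-3 + 2)) = (-6*(-4 + 13))*(2*(-1)) = -6*9*(-2) = -54*(-2) = 108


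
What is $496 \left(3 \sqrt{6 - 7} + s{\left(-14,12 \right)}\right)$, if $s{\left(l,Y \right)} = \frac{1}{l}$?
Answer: $- \frac{248}{7} + 1488 i \approx -35.429 + 1488.0 i$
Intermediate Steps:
$496 \left(3 \sqrt{6 - 7} + s{\left(-14,12 \right)}\right) = 496 \left(3 \sqrt{6 - 7} + \frac{1}{-14}\right) = 496 \left(3 \sqrt{-1} - \frac{1}{14}\right) = 496 \left(3 i - \frac{1}{14}\right) = 496 \left(- \frac{1}{14} + 3 i\right) = - \frac{248}{7} + 1488 i$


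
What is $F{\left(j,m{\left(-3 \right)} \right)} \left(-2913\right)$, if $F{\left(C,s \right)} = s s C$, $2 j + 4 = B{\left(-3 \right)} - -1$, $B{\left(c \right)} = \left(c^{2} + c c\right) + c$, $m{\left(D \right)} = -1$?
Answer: $-17478$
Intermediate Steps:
$B{\left(c \right)} = c + 2 c^{2}$ ($B{\left(c \right)} = \left(c^{2} + c^{2}\right) + c = 2 c^{2} + c = c + 2 c^{2}$)
$j = 6$ ($j = -2 + \frac{- 3 \left(1 + 2 \left(-3\right)\right) - -1}{2} = -2 + \frac{- 3 \left(1 - 6\right) + 1}{2} = -2 + \frac{\left(-3\right) \left(-5\right) + 1}{2} = -2 + \frac{15 + 1}{2} = -2 + \frac{1}{2} \cdot 16 = -2 + 8 = 6$)
$F{\left(C,s \right)} = C s^{2}$ ($F{\left(C,s \right)} = s^{2} C = C s^{2}$)
$F{\left(j,m{\left(-3 \right)} \right)} \left(-2913\right) = 6 \left(-1\right)^{2} \left(-2913\right) = 6 \cdot 1 \left(-2913\right) = 6 \left(-2913\right) = -17478$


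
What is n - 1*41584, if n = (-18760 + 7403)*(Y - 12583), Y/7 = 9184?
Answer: -587255269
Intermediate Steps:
Y = 64288 (Y = 7*9184 = 64288)
n = -587213685 (n = (-18760 + 7403)*(64288 - 12583) = -11357*51705 = -587213685)
n - 1*41584 = -587213685 - 1*41584 = -587213685 - 41584 = -587255269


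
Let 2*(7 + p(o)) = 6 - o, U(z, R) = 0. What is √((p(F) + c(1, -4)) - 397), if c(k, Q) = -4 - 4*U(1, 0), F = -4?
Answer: I*√403 ≈ 20.075*I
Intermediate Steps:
p(o) = -4 - o/2 (p(o) = -7 + (6 - o)/2 = -7 + (3 - o/2) = -4 - o/2)
c(k, Q) = -4 (c(k, Q) = -4 - 4*0 = -4 + 0 = -4)
√((p(F) + c(1, -4)) - 397) = √(((-4 - ½*(-4)) - 4) - 397) = √(((-4 + 2) - 4) - 397) = √((-2 - 4) - 397) = √(-6 - 397) = √(-403) = I*√403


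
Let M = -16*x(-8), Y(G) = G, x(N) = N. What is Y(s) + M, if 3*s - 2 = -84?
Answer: 302/3 ≈ 100.67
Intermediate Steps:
s = -82/3 (s = 2/3 + (1/3)*(-84) = 2/3 - 28 = -82/3 ≈ -27.333)
M = 128 (M = -16*(-8) = 128)
Y(s) + M = -82/3 + 128 = 302/3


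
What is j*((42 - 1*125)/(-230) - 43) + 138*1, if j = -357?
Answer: 3532839/230 ≈ 15360.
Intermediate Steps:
j*((42 - 1*125)/(-230) - 43) + 138*1 = -357*((42 - 1*125)/(-230) - 43) + 138*1 = -357*((42 - 125)*(-1/230) - 43) + 138 = -357*(-83*(-1/230) - 43) + 138 = -357*(83/230 - 43) + 138 = -357*(-9807/230) + 138 = 3501099/230 + 138 = 3532839/230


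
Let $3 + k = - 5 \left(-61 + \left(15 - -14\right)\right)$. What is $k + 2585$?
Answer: $2742$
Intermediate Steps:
$k = 157$ ($k = -3 - 5 \left(-61 + \left(15 - -14\right)\right) = -3 - 5 \left(-61 + \left(15 + 14\right)\right) = -3 - 5 \left(-61 + 29\right) = -3 - -160 = -3 + 160 = 157$)
$k + 2585 = 157 + 2585 = 2742$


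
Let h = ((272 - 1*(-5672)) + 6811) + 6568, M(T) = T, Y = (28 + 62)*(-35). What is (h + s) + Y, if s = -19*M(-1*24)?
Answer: 16629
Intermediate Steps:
Y = -3150 (Y = 90*(-35) = -3150)
h = 19323 (h = ((272 + 5672) + 6811) + 6568 = (5944 + 6811) + 6568 = 12755 + 6568 = 19323)
s = 456 (s = -(-19)*24 = -19*(-24) = 456)
(h + s) + Y = (19323 + 456) - 3150 = 19779 - 3150 = 16629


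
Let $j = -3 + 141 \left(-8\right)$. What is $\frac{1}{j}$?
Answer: $- \frac{1}{1131} \approx -0.00088417$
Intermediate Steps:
$j = -1131$ ($j = -3 - 1128 = -1131$)
$\frac{1}{j} = \frac{1}{-1131} = - \frac{1}{1131}$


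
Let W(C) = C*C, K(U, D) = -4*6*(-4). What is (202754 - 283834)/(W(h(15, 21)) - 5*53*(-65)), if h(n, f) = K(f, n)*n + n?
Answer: -8108/213425 ≈ -0.037990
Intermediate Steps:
K(U, D) = 96 (K(U, D) = -24*(-4) = 96)
h(n, f) = 97*n (h(n, f) = 96*n + n = 97*n)
W(C) = C**2
(202754 - 283834)/(W(h(15, 21)) - 5*53*(-65)) = (202754 - 283834)/((97*15)**2 - 5*53*(-65)) = -81080/(1455**2 - 265*(-65)) = -81080/(2117025 + 17225) = -81080/2134250 = -81080*1/2134250 = -8108/213425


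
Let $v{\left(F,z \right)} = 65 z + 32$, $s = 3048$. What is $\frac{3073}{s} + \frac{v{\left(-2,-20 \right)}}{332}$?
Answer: $- \frac{711157}{252984} \approx -2.8111$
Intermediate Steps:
$v{\left(F,z \right)} = 32 + 65 z$
$\frac{3073}{s} + \frac{v{\left(-2,-20 \right)}}{332} = \frac{3073}{3048} + \frac{32 + 65 \left(-20\right)}{332} = 3073 \cdot \frac{1}{3048} + \left(32 - 1300\right) \frac{1}{332} = \frac{3073}{3048} - \frac{317}{83} = - \frac{711157}{252984}$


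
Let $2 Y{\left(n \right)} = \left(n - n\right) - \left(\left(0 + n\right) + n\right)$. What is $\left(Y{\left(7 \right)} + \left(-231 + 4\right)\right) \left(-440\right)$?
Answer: $102960$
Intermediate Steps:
$Y{\left(n \right)} = - n$ ($Y{\left(n \right)} = \frac{\left(n - n\right) - \left(\left(0 + n\right) + n\right)}{2} = \frac{0 - \left(n + n\right)}{2} = \frac{0 - 2 n}{2} = \frac{\left(-2\right) n}{2} = - n$)
$\left(Y{\left(7 \right)} + \left(-231 + 4\right)\right) \left(-440\right) = \left(\left(-1\right) 7 + \left(-231 + 4\right)\right) \left(-440\right) = \left(-7 - 227\right) \left(-440\right) = \left(-234\right) \left(-440\right) = 102960$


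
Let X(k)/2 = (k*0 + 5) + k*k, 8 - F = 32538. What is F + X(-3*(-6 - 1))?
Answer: -31638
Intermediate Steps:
F = -32530 (F = 8 - 1*32538 = 8 - 32538 = -32530)
X(k) = 10 + 2*k² (X(k) = 2*((k*0 + 5) + k*k) = 2*((0 + 5) + k²) = 2*(5 + k²) = 10 + 2*k²)
F + X(-3*(-6 - 1)) = -32530 + (10 + 2*(-3*(-6 - 1))²) = -32530 + (10 + 2*(-3*(-7))²) = -32530 + (10 + 2*21²) = -32530 + (10 + 2*441) = -32530 + (10 + 882) = -32530 + 892 = -31638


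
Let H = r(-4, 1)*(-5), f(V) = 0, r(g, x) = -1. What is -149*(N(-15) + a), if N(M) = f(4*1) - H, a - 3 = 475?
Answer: -70477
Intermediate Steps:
a = 478 (a = 3 + 475 = 478)
H = 5 (H = -1*(-5) = 5)
N(M) = -5 (N(M) = 0 - 1*5 = 0 - 5 = -5)
-149*(N(-15) + a) = -149*(-5 + 478) = -149*473 = -70477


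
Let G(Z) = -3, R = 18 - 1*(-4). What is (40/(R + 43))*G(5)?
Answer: -24/13 ≈ -1.8462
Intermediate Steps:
R = 22 (R = 18 + 4 = 22)
(40/(R + 43))*G(5) = (40/(22 + 43))*(-3) = (40/65)*(-3) = ((1/65)*40)*(-3) = (8/13)*(-3) = -24/13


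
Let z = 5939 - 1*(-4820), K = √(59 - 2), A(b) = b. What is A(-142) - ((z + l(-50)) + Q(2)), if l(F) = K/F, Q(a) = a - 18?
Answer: -10885 + √57/50 ≈ -10885.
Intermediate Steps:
K = √57 ≈ 7.5498
z = 10759 (z = 5939 + 4820 = 10759)
Q(a) = -18 + a
l(F) = √57/F
A(-142) - ((z + l(-50)) + Q(2)) = -142 - ((10759 + √57/(-50)) + (-18 + 2)) = -142 - ((10759 + √57*(-1/50)) - 16) = -142 - ((10759 - √57/50) - 16) = -142 - (10743 - √57/50) = -142 + (-10743 + √57/50) = -10885 + √57/50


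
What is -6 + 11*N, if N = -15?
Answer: -171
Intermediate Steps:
-6 + 11*N = -6 + 11*(-15) = -6 - 165 = -171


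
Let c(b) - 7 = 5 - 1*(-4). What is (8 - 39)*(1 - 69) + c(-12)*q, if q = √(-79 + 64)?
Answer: 2108 + 16*I*√15 ≈ 2108.0 + 61.968*I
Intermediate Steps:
c(b) = 16 (c(b) = 7 + (5 - 1*(-4)) = 7 + (5 + 4) = 7 + 9 = 16)
q = I*√15 (q = √(-15) = I*√15 ≈ 3.873*I)
(8 - 39)*(1 - 69) + c(-12)*q = (8 - 39)*(1 - 69) + 16*(I*√15) = -31*(-68) + 16*I*√15 = 2108 + 16*I*√15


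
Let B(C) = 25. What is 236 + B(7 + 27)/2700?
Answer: 25489/108 ≈ 236.01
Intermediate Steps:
236 + B(7 + 27)/2700 = 236 + 25/2700 = 236 + 25*(1/2700) = 236 + 1/108 = 25489/108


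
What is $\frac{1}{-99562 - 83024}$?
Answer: $- \frac{1}{182586} \approx -5.4769 \cdot 10^{-6}$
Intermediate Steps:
$\frac{1}{-99562 - 83024} = \frac{1}{-182586} = - \frac{1}{182586}$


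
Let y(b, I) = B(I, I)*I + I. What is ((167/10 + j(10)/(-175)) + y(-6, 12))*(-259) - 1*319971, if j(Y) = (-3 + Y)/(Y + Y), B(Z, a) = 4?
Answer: -169917891/500 ≈ -3.3984e+5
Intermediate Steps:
j(Y) = (-3 + Y)/(2*Y) (j(Y) = (-3 + Y)/((2*Y)) = (-3 + Y)*(1/(2*Y)) = (-3 + Y)/(2*Y))
y(b, I) = 5*I (y(b, I) = 4*I + I = 5*I)
((167/10 + j(10)/(-175)) + y(-6, 12))*(-259) - 1*319971 = ((167/10 + ((1/2)*(-3 + 10)/10)/(-175)) + 5*12)*(-259) - 1*319971 = ((167*(1/10) + ((1/2)*(1/10)*7)*(-1/175)) + 60)*(-259) - 319971 = ((167/10 + (7/20)*(-1/175)) + 60)*(-259) - 319971 = ((167/10 - 1/500) + 60)*(-259) - 319971 = (8349/500 + 60)*(-259) - 319971 = (38349/500)*(-259) - 319971 = -9932391/500 - 319971 = -169917891/500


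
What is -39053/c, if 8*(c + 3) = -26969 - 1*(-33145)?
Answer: -39053/769 ≈ -50.784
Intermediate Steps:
c = 769 (c = -3 + (-26969 - 1*(-33145))/8 = -3 + (-26969 + 33145)/8 = -3 + (⅛)*6176 = -3 + 772 = 769)
-39053/c = -39053/769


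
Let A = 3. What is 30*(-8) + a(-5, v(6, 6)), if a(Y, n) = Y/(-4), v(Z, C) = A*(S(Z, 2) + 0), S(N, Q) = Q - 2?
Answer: -955/4 ≈ -238.75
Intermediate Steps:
S(N, Q) = -2 + Q
v(Z, C) = 0 (v(Z, C) = 3*((-2 + 2) + 0) = 3*(0 + 0) = 3*0 = 0)
a(Y, n) = -Y/4 (a(Y, n) = Y*(-¼) = -Y/4)
30*(-8) + a(-5, v(6, 6)) = 30*(-8) - ¼*(-5) = -240 + 5/4 = -955/4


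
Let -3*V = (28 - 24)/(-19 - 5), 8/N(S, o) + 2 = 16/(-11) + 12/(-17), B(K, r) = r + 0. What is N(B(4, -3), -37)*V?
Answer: -374/3501 ≈ -0.10683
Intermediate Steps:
B(K, r) = r
N(S, o) = -748/389 (N(S, o) = 8/(-2 + (16/(-11) + 12/(-17))) = 8/(-2 + (16*(-1/11) + 12*(-1/17))) = 8/(-2 + (-16/11 - 12/17)) = 8/(-2 - 404/187) = 8/(-778/187) = 8*(-187/778) = -748/389)
V = 1/18 (V = -(28 - 24)/(3*(-19 - 5)) = -4/(3*(-24)) = -4*(-1)/(3*24) = -1/3*(-1/6) = 1/18 ≈ 0.055556)
N(B(4, -3), -37)*V = -748/389*1/18 = -374/3501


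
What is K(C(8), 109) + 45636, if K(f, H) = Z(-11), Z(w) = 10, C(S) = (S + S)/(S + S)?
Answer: 45646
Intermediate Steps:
C(S) = 1 (C(S) = (2*S)/((2*S)) = (2*S)*(1/(2*S)) = 1)
K(f, H) = 10
K(C(8), 109) + 45636 = 10 + 45636 = 45646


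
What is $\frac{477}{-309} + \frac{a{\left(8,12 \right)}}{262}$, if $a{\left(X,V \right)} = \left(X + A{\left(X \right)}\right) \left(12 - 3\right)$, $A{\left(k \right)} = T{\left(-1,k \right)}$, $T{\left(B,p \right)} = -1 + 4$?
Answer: $- \frac{31461}{26986} \approx -1.1658$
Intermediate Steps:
$T{\left(B,p \right)} = 3$
$A{\left(k \right)} = 3$
$a{\left(X,V \right)} = 27 + 9 X$ ($a{\left(X,V \right)} = \left(X + 3\right) \left(12 - 3\right) = \left(3 + X\right) 9 = 27 + 9 X$)
$\frac{477}{-309} + \frac{a{\left(8,12 \right)}}{262} = \frac{477}{-309} + \frac{27 + 9 \cdot 8}{262} = 477 \left(- \frac{1}{309}\right) + \left(27 + 72\right) \frac{1}{262} = - \frac{159}{103} + 99 \cdot \frac{1}{262} = - \frac{159}{103} + \frac{99}{262} = - \frac{31461}{26986}$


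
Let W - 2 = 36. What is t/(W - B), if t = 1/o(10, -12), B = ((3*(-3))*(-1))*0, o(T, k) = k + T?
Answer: -1/76 ≈ -0.013158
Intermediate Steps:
W = 38 (W = 2 + 36 = 38)
o(T, k) = T + k
B = 0 (B = -9*(-1)*0 = 9*0 = 0)
t = -1/2 (t = 1/(10 - 12) = 1/(-2) = -1/2 ≈ -0.50000)
t/(W - B) = -1/(2*(38 - 1*0)) = -1/(2*(38 + 0)) = -1/2/38 = -1/2*1/38 = -1/76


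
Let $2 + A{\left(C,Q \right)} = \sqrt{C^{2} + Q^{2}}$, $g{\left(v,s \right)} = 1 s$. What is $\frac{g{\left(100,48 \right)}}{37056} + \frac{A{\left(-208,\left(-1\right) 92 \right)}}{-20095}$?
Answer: $\frac{21639}{15513340} - \frac{4 \sqrt{3233}}{20095} \approx -0.0099233$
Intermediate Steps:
$g{\left(v,s \right)} = s$
$A{\left(C,Q \right)} = -2 + \sqrt{C^{2} + Q^{2}}$
$\frac{g{\left(100,48 \right)}}{37056} + \frac{A{\left(-208,\left(-1\right) 92 \right)}}{-20095} = \frac{48}{37056} + \frac{-2 + \sqrt{\left(-208\right)^{2} + \left(\left(-1\right) 92\right)^{2}}}{-20095} = 48 \cdot \frac{1}{37056} + \left(-2 + \sqrt{43264 + \left(-92\right)^{2}}\right) \left(- \frac{1}{20095}\right) = \frac{1}{772} + \left(-2 + \sqrt{43264 + 8464}\right) \left(- \frac{1}{20095}\right) = \frac{1}{772} + \left(-2 + \sqrt{51728}\right) \left(- \frac{1}{20095}\right) = \frac{1}{772} + \left(-2 + 4 \sqrt{3233}\right) \left(- \frac{1}{20095}\right) = \frac{1}{772} + \left(\frac{2}{20095} - \frac{4 \sqrt{3233}}{20095}\right) = \frac{21639}{15513340} - \frac{4 \sqrt{3233}}{20095}$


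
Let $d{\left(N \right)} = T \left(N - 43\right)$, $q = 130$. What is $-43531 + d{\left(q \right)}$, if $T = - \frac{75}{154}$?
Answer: $- \frac{6710299}{154} \approx -43573.0$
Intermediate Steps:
$T = - \frac{75}{154}$ ($T = \left(-75\right) \frac{1}{154} = - \frac{75}{154} \approx -0.48701$)
$d{\left(N \right)} = \frac{3225}{154} - \frac{75 N}{154}$ ($d{\left(N \right)} = - \frac{75 \left(N - 43\right)}{154} = - \frac{75 \left(-43 + N\right)}{154} = \frac{3225}{154} - \frac{75 N}{154}$)
$-43531 + d{\left(q \right)} = -43531 + \left(\frac{3225}{154} - \frac{4875}{77}\right) = -43531 - \frac{6525}{154} = - \frac{6710299}{154}$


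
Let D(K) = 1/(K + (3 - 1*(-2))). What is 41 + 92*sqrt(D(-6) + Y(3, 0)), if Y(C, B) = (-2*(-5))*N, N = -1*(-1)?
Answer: 317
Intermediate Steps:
N = 1
Y(C, B) = 10 (Y(C, B) = -2*(-5)*1 = 10*1 = 10)
D(K) = 1/(5 + K) (D(K) = 1/(K + (3 + 2)) = 1/(K + 5) = 1/(5 + K))
41 + 92*sqrt(D(-6) + Y(3, 0)) = 41 + 92*sqrt(1/(5 - 6) + 10) = 41 + 92*sqrt(1/(-1) + 10) = 41 + 92*sqrt(-1 + 10) = 41 + 92*sqrt(9) = 41 + 92*3 = 41 + 276 = 317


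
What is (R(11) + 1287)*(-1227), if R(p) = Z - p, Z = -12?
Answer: -1550928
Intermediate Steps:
R(p) = -12 - p
(R(11) + 1287)*(-1227) = ((-12 - 1*11) + 1287)*(-1227) = ((-12 - 11) + 1287)*(-1227) = (-23 + 1287)*(-1227) = 1264*(-1227) = -1550928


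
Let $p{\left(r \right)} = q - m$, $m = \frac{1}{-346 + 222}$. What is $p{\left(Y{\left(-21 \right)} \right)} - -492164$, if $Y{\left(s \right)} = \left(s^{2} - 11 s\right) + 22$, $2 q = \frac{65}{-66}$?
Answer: $\frac{1006966553}{2046} \approx 4.9216 \cdot 10^{5}$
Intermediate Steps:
$m = - \frac{1}{124}$ ($m = \frac{1}{-124} = - \frac{1}{124} \approx -0.0080645$)
$q = - \frac{65}{132}$ ($q = \frac{65 \frac{1}{-66}}{2} = \frac{65 \left(- \frac{1}{66}\right)}{2} = \frac{1}{2} \left(- \frac{65}{66}\right) = - \frac{65}{132} \approx -0.49242$)
$Y{\left(s \right)} = 22 + s^{2} - 11 s$
$p{\left(r \right)} = - \frac{991}{2046}$ ($p{\left(r \right)} = - \frac{65}{132} - - \frac{1}{124} = - \frac{65}{132} + \frac{1}{124} = - \frac{991}{2046}$)
$p{\left(Y{\left(-21 \right)} \right)} - -492164 = - \frac{991}{2046} - -492164 = - \frac{991}{2046} + 492164 = \frac{1006966553}{2046}$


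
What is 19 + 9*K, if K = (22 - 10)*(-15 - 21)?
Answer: -3869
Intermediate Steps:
K = -432 (K = 12*(-36) = -432)
19 + 9*K = 19 + 9*(-432) = 19 - 3888 = -3869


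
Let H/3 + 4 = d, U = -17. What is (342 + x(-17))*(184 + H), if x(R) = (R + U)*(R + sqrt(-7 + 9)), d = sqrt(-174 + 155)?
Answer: 2*(172 + 3*I*sqrt(19))*(460 - 17*sqrt(2)) ≈ 1.4997e+5 + 11402.0*I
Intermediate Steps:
d = I*sqrt(19) (d = sqrt(-19) = I*sqrt(19) ≈ 4.3589*I)
H = -12 + 3*I*sqrt(19) (H = -12 + 3*(I*sqrt(19)) = -12 + 3*I*sqrt(19) ≈ -12.0 + 13.077*I)
x(R) = (-17 + R)*(R + sqrt(2)) (x(R) = (R - 17)*(R + sqrt(-7 + 9)) = (-17 + R)*(R + sqrt(2)))
(342 + x(-17))*(184 + H) = (342 + ((-17)**2 - 17*(-17) - 17*sqrt(2) - 17*sqrt(2)))*(184 + (-12 + 3*I*sqrt(19))) = (342 + (289 + 289 - 17*sqrt(2) - 17*sqrt(2)))*(172 + 3*I*sqrt(19)) = (342 + (578 - 34*sqrt(2)))*(172 + 3*I*sqrt(19)) = (920 - 34*sqrt(2))*(172 + 3*I*sqrt(19)) = (172 + 3*I*sqrt(19))*(920 - 34*sqrt(2))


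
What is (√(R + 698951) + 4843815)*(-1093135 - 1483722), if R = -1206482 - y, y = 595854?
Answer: -12481818589455 - 2576857*I*√1103385 ≈ -1.2482e+13 - 2.7068e+9*I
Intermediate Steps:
R = -1802336 (R = -1206482 - 1*595854 = -1206482 - 595854 = -1802336)
(√(R + 698951) + 4843815)*(-1093135 - 1483722) = (√(-1802336 + 698951) + 4843815)*(-1093135 - 1483722) = (√(-1103385) + 4843815)*(-2576857) = (I*√1103385 + 4843815)*(-2576857) = (4843815 + I*√1103385)*(-2576857) = -12481818589455 - 2576857*I*√1103385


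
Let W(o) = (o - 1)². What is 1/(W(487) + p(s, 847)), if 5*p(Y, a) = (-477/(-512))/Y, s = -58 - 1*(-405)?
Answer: 888320/209817631197 ≈ 4.2338e-6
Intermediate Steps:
s = 347 (s = -58 + 405 = 347)
p(Y, a) = 477/(2560*Y) (p(Y, a) = ((-477/(-512))/Y)/5 = ((-477*(-1/512))/Y)/5 = (477/(512*Y))/5 = 477/(2560*Y))
W(o) = (-1 + o)²
1/(W(487) + p(s, 847)) = 1/((-1 + 487)² + (477/2560)/347) = 1/(486² + (477/2560)*(1/347)) = 1/(236196 + 477/888320) = 1/(209817631197/888320) = 888320/209817631197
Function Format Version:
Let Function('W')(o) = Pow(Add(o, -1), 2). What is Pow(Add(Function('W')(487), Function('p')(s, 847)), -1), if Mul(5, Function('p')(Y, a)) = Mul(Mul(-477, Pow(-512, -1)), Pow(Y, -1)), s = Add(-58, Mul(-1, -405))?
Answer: Rational(888320, 209817631197) ≈ 4.2338e-6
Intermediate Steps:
s = 347 (s = Add(-58, 405) = 347)
Function('p')(Y, a) = Mul(Rational(477, 2560), Pow(Y, -1)) (Function('p')(Y, a) = Mul(Rational(1, 5), Mul(Mul(-477, Pow(-512, -1)), Pow(Y, -1))) = Mul(Rational(1, 5), Mul(Mul(-477, Rational(-1, 512)), Pow(Y, -1))) = Mul(Rational(1, 5), Mul(Rational(477, 512), Pow(Y, -1))) = Mul(Rational(477, 2560), Pow(Y, -1)))
Function('W')(o) = Pow(Add(-1, o), 2)
Pow(Add(Function('W')(487), Function('p')(s, 847)), -1) = Pow(Add(Pow(Add(-1, 487), 2), Mul(Rational(477, 2560), Pow(347, -1))), -1) = Pow(Add(Pow(486, 2), Mul(Rational(477, 2560), Rational(1, 347))), -1) = Pow(Add(236196, Rational(477, 888320)), -1) = Pow(Rational(209817631197, 888320), -1) = Rational(888320, 209817631197)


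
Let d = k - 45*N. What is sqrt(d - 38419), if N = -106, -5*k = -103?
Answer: I*sqrt(840710)/5 ≈ 183.38*I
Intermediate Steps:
k = 103/5 (k = -1/5*(-103) = 103/5 ≈ 20.600)
d = 23953/5 (d = 103/5 - 45*(-106) = 103/5 + 4770 = 23953/5 ≈ 4790.6)
sqrt(d - 38419) = sqrt(23953/5 - 38419) = sqrt(-168142/5) = I*sqrt(840710)/5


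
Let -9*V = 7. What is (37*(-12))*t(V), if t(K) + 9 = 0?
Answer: 3996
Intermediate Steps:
V = -7/9 (V = -1/9*7 = -7/9 ≈ -0.77778)
t(K) = -9 (t(K) = -9 + 0 = -9)
(37*(-12))*t(V) = (37*(-12))*(-9) = -444*(-9) = 3996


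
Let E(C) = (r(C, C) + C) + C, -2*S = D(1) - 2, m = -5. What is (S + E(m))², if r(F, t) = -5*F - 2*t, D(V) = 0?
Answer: 676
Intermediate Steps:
S = 1 (S = -(0 - 2)/2 = -½*(-2) = 1)
E(C) = -5*C (E(C) = ((-5*C - 2*C) + C) + C = (-7*C + C) + C = -6*C + C = -5*C)
(S + E(m))² = (1 - 5*(-5))² = (1 + 25)² = 26² = 676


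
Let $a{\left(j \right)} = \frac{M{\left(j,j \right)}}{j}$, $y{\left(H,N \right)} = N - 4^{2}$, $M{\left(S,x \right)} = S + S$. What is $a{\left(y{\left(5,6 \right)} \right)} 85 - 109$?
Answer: $61$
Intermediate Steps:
$M{\left(S,x \right)} = 2 S$
$y{\left(H,N \right)} = -16 + N$ ($y{\left(H,N \right)} = N - 16 = -16 + N$)
$a{\left(j \right)} = 2$ ($a{\left(j \right)} = \frac{2 j}{j} = 2$)
$a{\left(y{\left(5,6 \right)} \right)} 85 - 109 = 2 \cdot 85 - 109 = 170 - 109 = 61$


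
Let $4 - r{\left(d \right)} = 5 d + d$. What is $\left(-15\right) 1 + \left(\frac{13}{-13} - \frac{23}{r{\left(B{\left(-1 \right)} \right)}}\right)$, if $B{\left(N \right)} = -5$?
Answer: $- \frac{567}{34} \approx -16.676$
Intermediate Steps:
$r{\left(d \right)} = 4 - 6 d$ ($r{\left(d \right)} = 4 - \left(5 d + d\right) = 4 - 6 d$)
$\left(-15\right) 1 + \left(\frac{13}{-13} - \frac{23}{r{\left(B{\left(-1 \right)} \right)}}\right) = \left(-15\right) 1 - \left(1 + \frac{23}{4 - -30}\right) = -15 - \left(1 + \frac{23}{4 + 30}\right) = -15 - \left(1 + \frac{23}{34}\right) = -15 - \frac{57}{34} = - \frac{567}{34}$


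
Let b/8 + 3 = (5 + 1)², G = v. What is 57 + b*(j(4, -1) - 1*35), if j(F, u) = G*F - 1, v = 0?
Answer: -9447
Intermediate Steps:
G = 0
j(F, u) = -1 (j(F, u) = 0*F - 1 = 0 - 1 = -1)
b = 264 (b = -24 + 8*(5 + 1)² = -24 + 8*6² = -24 + 8*36 = -24 + 288 = 264)
57 + b*(j(4, -1) - 1*35) = 57 + 264*(-1 - 1*35) = 57 + 264*(-1 - 35) = 57 + 264*(-36) = 57 - 9504 = -9447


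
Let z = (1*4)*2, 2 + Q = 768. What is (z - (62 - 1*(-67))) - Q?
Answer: -887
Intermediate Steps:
Q = 766 (Q = -2 + 768 = 766)
z = 8 (z = 4*2 = 8)
(z - (62 - 1*(-67))) - Q = (8 - (62 - 1*(-67))) - 1*766 = (8 - (62 + 67)) - 766 = (8 - 1*129) - 766 = (8 - 129) - 766 = -121 - 766 = -887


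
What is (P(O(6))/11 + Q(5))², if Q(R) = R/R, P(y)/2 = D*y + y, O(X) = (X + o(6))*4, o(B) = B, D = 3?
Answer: 156025/121 ≈ 1289.5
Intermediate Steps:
O(X) = 24 + 4*X (O(X) = (X + 6)*4 = (6 + X)*4 = 24 + 4*X)
P(y) = 8*y (P(y) = 2*(3*y + y) = 2*(4*y) = 8*y)
Q(R) = 1
(P(O(6))/11 + Q(5))² = ((8*(24 + 4*6))/11 + 1)² = ((8*(24 + 24))*(1/11) + 1)² = ((8*48)*(1/11) + 1)² = (384*(1/11) + 1)² = (384/11 + 1)² = (395/11)² = 156025/121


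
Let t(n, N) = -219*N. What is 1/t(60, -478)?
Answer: 1/104682 ≈ 9.5527e-6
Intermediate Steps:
1/t(60, -478) = 1/(-219*(-478)) = 1/104682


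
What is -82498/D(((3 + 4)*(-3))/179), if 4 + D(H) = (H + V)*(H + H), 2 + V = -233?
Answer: -1321659209/819724 ≈ -1612.3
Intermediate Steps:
V = -235 (V = -2 - 233 = -235)
D(H) = -4 + 2*H*(-235 + H) (D(H) = -4 + (H - 235)*(H + H) = -4 + (-235 + H)*(2*H) = -4 + 2*H*(-235 + H))
-82498/D(((3 + 4)*(-3))/179) = -82498/(-4 - 470*(3 + 4)*(-3)/179 + 2*(((3 + 4)*(-3))/179)²) = -82498/(-4 - 470*7*(-3)/179 + 2*((7*(-3))*(1/179))²) = -82498/(-4 - (-9870)/179 + 2*(-21*1/179)²) = -82498/(-4 - 470*(-21/179) + 2*(-21/179)²) = -82498/(-4 + 9870/179 + 2*(441/32041)) = -82498/(-4 + 9870/179 + 882/32041) = -82498/1639448/32041 = -82498*32041/1639448 = -1321659209/819724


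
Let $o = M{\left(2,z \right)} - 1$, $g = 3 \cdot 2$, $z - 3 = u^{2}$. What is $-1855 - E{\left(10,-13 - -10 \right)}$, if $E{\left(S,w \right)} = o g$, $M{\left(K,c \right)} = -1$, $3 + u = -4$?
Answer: $-1843$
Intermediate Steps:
$u = -7$ ($u = -3 - 4 = -7$)
$z = 52$ ($z = 3 + \left(-7\right)^{2} = 3 + 49 = 52$)
$g = 6$
$o = -2$ ($o = -1 - 1 = -2$)
$E{\left(S,w \right)} = -12$ ($E{\left(S,w \right)} = \left(-2\right) 6 = -12$)
$-1855 - E{\left(10,-13 - -10 \right)} = -1855 - -12 = -1855 + 12 = -1843$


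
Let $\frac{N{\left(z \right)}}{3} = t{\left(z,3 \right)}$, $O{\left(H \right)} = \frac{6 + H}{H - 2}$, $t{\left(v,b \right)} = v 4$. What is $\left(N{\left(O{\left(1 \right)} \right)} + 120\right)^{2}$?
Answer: $1296$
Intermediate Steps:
$t{\left(v,b \right)} = 4 v$
$O{\left(H \right)} = \frac{6 + H}{-2 + H}$
$N{\left(z \right)} = 12 z$ ($N{\left(z \right)} = 3 \cdot 4 z = 12 z$)
$\left(N{\left(O{\left(1 \right)} \right)} + 120\right)^{2} = \left(12 \frac{6 + 1}{-2 + 1} + 120\right)^{2} = \left(12 \frac{1}{-1} \cdot 7 + 120\right)^{2} = \left(12 \left(\left(-1\right) 7\right) + 120\right)^{2} = \left(12 \left(-7\right) + 120\right)^{2} = \left(-84 + 120\right)^{2} = 36^{2} = 1296$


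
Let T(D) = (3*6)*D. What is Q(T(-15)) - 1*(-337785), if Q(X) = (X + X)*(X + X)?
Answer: 629385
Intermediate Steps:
T(D) = 18*D
Q(X) = 4*X**2 (Q(X) = (2*X)*(2*X) = 4*X**2)
Q(T(-15)) - 1*(-337785) = 4*(18*(-15))**2 - 1*(-337785) = 4*(-270)**2 + 337785 = 4*72900 + 337785 = 291600 + 337785 = 629385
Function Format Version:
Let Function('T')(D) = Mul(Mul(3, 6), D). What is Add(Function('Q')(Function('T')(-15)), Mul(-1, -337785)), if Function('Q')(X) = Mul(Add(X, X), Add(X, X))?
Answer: 629385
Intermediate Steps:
Function('T')(D) = Mul(18, D)
Function('Q')(X) = Mul(4, Pow(X, 2)) (Function('Q')(X) = Mul(Mul(2, X), Mul(2, X)) = Mul(4, Pow(X, 2)))
Add(Function('Q')(Function('T')(-15)), Mul(-1, -337785)) = Add(Mul(4, Pow(Mul(18, -15), 2)), Mul(-1, -337785)) = Add(Mul(4, Pow(-270, 2)), 337785) = Add(Mul(4, 72900), 337785) = Add(291600, 337785) = 629385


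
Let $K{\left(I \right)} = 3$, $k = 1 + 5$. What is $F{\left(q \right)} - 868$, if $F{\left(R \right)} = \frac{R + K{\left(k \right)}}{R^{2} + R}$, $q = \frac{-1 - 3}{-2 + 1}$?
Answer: $- \frac{17353}{20} \approx -867.65$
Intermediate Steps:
$k = 6$
$q = 4$ ($q = - \frac{4}{-1} = \left(-4\right) \left(-1\right) = 4$)
$F{\left(R \right)} = \frac{3 + R}{R + R^{2}}$ ($F{\left(R \right)} = \frac{R + 3}{R^{2} + R} = \frac{3 + R}{R + R^{2}}$)
$F{\left(q \right)} - 868 = \frac{3 + 4}{4 \left(1 + 4\right)} - 868 = \frac{1}{4} \cdot \frac{1}{5} \cdot 7 - 868 = \frac{7}{20} - 868 = - \frac{17353}{20}$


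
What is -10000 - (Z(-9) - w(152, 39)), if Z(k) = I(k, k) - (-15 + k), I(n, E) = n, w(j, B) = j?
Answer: -9863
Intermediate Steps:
Z(k) = 15 (Z(k) = k - (-15 + k) = k + (15 - k) = 15)
-10000 - (Z(-9) - w(152, 39)) = -10000 - (15 - 1*152) = -10000 - (15 - 152) = -10000 - 1*(-137) = -10000 + 137 = -9863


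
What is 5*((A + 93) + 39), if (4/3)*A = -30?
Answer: 1095/2 ≈ 547.50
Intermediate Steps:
A = -45/2 (A = (3/4)*(-30) = -45/2 ≈ -22.500)
5*((A + 93) + 39) = 5*((-45/2 + 93) + 39) = 5*(141/2 + 39) = 5*(219/2) = 1095/2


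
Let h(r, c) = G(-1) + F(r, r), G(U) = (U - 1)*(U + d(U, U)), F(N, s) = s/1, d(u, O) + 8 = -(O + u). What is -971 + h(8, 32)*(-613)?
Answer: -14457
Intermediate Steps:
d(u, O) = -8 - O - u (d(u, O) = -8 - (O + u) = -8 + (-O - u) = -8 - O - u)
F(N, s) = s (F(N, s) = s*1 = s)
G(U) = (-1 + U)*(-8 - U) (G(U) = (U - 1)*(U + (-8 - U - U)) = (-1 + U)*(U + (-8 - 2*U)) = (-1 + U)*(-8 - U))
h(r, c) = 14 + r (h(r, c) = (8 - 1*(-1)**2 - 7*(-1)) + r = (8 - 1*1 + 7) + r = (8 - 1 + 7) + r = 14 + r)
-971 + h(8, 32)*(-613) = -971 + (14 + 8)*(-613) = -971 + 22*(-613) = -971 - 13486 = -14457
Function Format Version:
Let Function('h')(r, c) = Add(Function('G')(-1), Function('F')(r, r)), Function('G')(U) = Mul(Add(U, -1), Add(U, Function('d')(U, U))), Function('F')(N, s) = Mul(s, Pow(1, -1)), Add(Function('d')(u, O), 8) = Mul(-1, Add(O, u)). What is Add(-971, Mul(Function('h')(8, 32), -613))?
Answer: -14457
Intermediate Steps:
Function('d')(u, O) = Add(-8, Mul(-1, O), Mul(-1, u)) (Function('d')(u, O) = Add(-8, Mul(-1, Add(O, u))) = Add(-8, Add(Mul(-1, O), Mul(-1, u))) = Add(-8, Mul(-1, O), Mul(-1, u)))
Function('F')(N, s) = s (Function('F')(N, s) = Mul(s, 1) = s)
Function('G')(U) = Mul(Add(-1, U), Add(-8, Mul(-1, U))) (Function('G')(U) = Mul(Add(U, -1), Add(U, Add(-8, Mul(-1, U), Mul(-1, U)))) = Mul(Add(-1, U), Add(U, Add(-8, Mul(-2, U)))) = Mul(Add(-1, U), Add(-8, Mul(-1, U))))
Function('h')(r, c) = Add(14, r) (Function('h')(r, c) = Add(Add(8, Mul(-1, Pow(-1, 2)), Mul(-7, -1)), r) = Add(Add(8, Mul(-1, 1), 7), r) = Add(Add(8, -1, 7), r) = Add(14, r))
Add(-971, Mul(Function('h')(8, 32), -613)) = Add(-971, Mul(Add(14, 8), -613)) = Add(-971, Mul(22, -613)) = Add(-971, -13486) = -14457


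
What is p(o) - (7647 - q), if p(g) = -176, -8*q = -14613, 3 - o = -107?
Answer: -47971/8 ≈ -5996.4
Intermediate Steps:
o = 110 (o = 3 - 1*(-107) = 3 + 107 = 110)
q = 14613/8 (q = -1/8*(-14613) = 14613/8 ≈ 1826.6)
p(o) - (7647 - q) = -176 - (7647 - 1*14613/8) = -176 - (7647 - 14613/8) = -176 - 1*46563/8 = -176 - 46563/8 = -47971/8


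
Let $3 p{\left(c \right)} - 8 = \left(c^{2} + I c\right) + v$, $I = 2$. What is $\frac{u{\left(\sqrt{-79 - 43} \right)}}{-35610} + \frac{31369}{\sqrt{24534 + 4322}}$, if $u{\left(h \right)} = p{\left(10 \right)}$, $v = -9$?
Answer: $- \frac{119}{106830} + \frac{31369 \sqrt{7214}}{14428} \approx 184.66$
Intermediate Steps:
$p{\left(c \right)} = - \frac{1}{3} + \frac{c^{2}}{3} + \frac{2 c}{3}$ ($p{\left(c \right)} = \frac{8}{3} + \frac{\left(c^{2} + 2 c\right) - 9}{3} = \frac{8}{3} + \frac{-9 + c^{2} + 2 c}{3} = \frac{8}{3} + \left(-3 + \frac{c^{2}}{3} + \frac{2 c}{3}\right) = - \frac{1}{3} + \frac{c^{2}}{3} + \frac{2 c}{3}$)
$u{\left(h \right)} = \frac{119}{3}$ ($u{\left(h \right)} = - \frac{1}{3} + \frac{10^{2}}{3} + \frac{2}{3} \cdot 10 = - \frac{1}{3} + \frac{1}{3} \cdot 100 + \frac{20}{3} = - \frac{1}{3} + \frac{100}{3} + \frac{20}{3} = \frac{119}{3}$)
$\frac{u{\left(\sqrt{-79 - 43} \right)}}{-35610} + \frac{31369}{\sqrt{24534 + 4322}} = \frac{119}{3 \left(-35610\right)} + \frac{31369}{\sqrt{24534 + 4322}} = \frac{119}{3} \left(- \frac{1}{35610}\right) + \frac{31369}{\sqrt{28856}} = - \frac{119}{106830} + \frac{31369}{2 \sqrt{7214}} = - \frac{119}{106830} + 31369 \frac{\sqrt{7214}}{14428} = - \frac{119}{106830} + \frac{31369 \sqrt{7214}}{14428}$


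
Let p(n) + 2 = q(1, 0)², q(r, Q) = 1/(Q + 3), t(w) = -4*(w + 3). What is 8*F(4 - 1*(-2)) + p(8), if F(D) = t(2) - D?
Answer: -1889/9 ≈ -209.89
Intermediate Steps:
t(w) = -12 - 4*w (t(w) = -4*(3 + w) = -12 - 4*w)
q(r, Q) = 1/(3 + Q)
F(D) = -20 - D (F(D) = (-12 - 4*2) - D = (-12 - 8) - D = -20 - D)
p(n) = -17/9 (p(n) = -2 + (1/(3 + 0))² = -2 + (1/3)² = -2 + (⅓)² = -2 + ⅑ = -17/9)
8*F(4 - 1*(-2)) + p(8) = 8*(-20 - (4 - 1*(-2))) - 17/9 = 8*(-20 - (4 + 2)) - 17/9 = 8*(-20 - 1*6) - 17/9 = 8*(-20 - 6) - 17/9 = 8*(-26) - 17/9 = -208 - 17/9 = -1889/9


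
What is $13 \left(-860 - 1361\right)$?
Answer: $-28873$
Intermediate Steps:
$13 \left(-860 - 1361\right) = 13 \left(-2221\right) = -28873$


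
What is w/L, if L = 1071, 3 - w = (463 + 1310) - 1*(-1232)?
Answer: -3002/1071 ≈ -2.8030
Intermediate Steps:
w = -3002 (w = 3 - ((463 + 1310) - 1*(-1232)) = 3 - (1773 + 1232) = 3 - 1*3005 = 3 - 3005 = -3002)
w/L = -3002/1071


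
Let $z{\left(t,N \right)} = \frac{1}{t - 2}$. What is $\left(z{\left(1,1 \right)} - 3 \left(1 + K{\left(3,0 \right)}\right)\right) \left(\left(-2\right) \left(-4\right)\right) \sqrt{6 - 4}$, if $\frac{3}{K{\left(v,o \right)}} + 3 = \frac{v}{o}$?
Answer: $- 32 \sqrt{2} \approx -45.255$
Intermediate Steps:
$K{\left(v,o \right)} = \frac{3}{-3 + \frac{v}{o}}$
$z{\left(t,N \right)} = \frac{1}{-2 + t}$
$\left(z{\left(1,1 \right)} - 3 \left(1 + K{\left(3,0 \right)}\right)\right) \left(\left(-2\right) \left(-4\right)\right) \sqrt{6 - 4} = \left(\frac{1}{-2 + 1} - 3 \left(1 + 3 \cdot 0 \frac{1}{3 - 0}\right)\right) \left(\left(-2\right) \left(-4\right)\right) \sqrt{6 - 4} = \left(\frac{1}{-1} - 3 \left(1 + 3 \cdot 0 \frac{1}{3 + 0}\right)\right) 8 \sqrt{2} = \left(-1 - 3 \left(1 + 3 \cdot 0 \cdot \frac{1}{3}\right)\right) 8 \sqrt{2} = \left(-1 - 3 \left(1 + 0\right)\right) 8 \sqrt{2} = \left(-1 - 3 \cdot 1\right) 8 \sqrt{2} = \left(-1 - 3\right) 8 \sqrt{2} = \left(-4\right) 8 \sqrt{2} = - 32 \sqrt{2}$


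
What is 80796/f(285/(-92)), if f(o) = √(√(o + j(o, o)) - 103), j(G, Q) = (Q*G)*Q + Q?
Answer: 3716616*√2/√(-435896 + I*√643392915) ≈ 231.14 - 7951.0*I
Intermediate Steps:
j(G, Q) = Q + G*Q² (j(G, Q) = (G*Q)*Q + Q = G*Q² + Q = Q + G*Q²)
f(o) = √(-103 + √(o + o*(1 + o²))) (f(o) = √(√(o + o*(1 + o*o)) - 103) = √(√(o + o*(1 + o²)) - 103) = √(-103 + √(o + o*(1 + o²))))
80796/f(285/(-92)) = 80796/(√(-103 + √((285/(-92))*(2 + (285/(-92))²)))) = 80796/(√(-103 + √((285*(-1/92))*(2 + (285*(-1/92))²)))) = 80796/(√(-103 + √(-285*(2 + (-285/92)²)/92))) = 80796/(√(-103 + √(-285*(2 + 81225/8464)/92))) = 80796/(√(-103 + √(-285/92*98153/8464))) = 80796/(√(-103 + √(-27973605/778688))) = 80796/(√(-103 + I*√643392915/4232)) = 80796/√(-103 + I*√643392915/4232)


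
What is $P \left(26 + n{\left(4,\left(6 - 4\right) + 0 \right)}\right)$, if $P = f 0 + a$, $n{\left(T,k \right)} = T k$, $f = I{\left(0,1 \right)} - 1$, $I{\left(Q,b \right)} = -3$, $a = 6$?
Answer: $204$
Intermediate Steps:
$f = -4$ ($f = -3 - 1 = -4$)
$P = 6$ ($P = \left(-4\right) 0 + 6 = 0 + 6 = 6$)
$P \left(26 + n{\left(4,\left(6 - 4\right) + 0 \right)}\right) = 6 \left(26 + 4 \left(\left(6 - 4\right) + 0\right)\right) = 6 \left(26 + 4 \left(2 + 0\right)\right) = 6 \left(26 + 4 \cdot 2\right) = 6 \left(26 + 8\right) = 6 \cdot 34 = 204$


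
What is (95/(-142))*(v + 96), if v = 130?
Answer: -10735/71 ≈ -151.20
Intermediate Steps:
(95/(-142))*(v + 96) = (95/(-142))*(130 + 96) = (95*(-1/142))*226 = -95/142*226 = -10735/71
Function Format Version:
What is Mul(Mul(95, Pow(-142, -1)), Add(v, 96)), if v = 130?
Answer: Rational(-10735, 71) ≈ -151.20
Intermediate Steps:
Mul(Mul(95, Pow(-142, -1)), Add(v, 96)) = Mul(Mul(95, Pow(-142, -1)), Add(130, 96)) = Mul(Mul(95, Rational(-1, 142)), 226) = Mul(Rational(-95, 142), 226) = Rational(-10735, 71)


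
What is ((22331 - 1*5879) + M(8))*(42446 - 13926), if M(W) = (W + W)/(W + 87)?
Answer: 8915101024/19 ≈ 4.6922e+8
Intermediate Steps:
M(W) = 2*W/(87 + W) (M(W) = (2*W)/(87 + W) = 2*W/(87 + W))
((22331 - 1*5879) + M(8))*(42446 - 13926) = ((22331 - 1*5879) + 2*8/(87 + 8))*(42446 - 13926) = ((22331 - 5879) + 2*8/95)*28520 = (16452 + 2*8*(1/95))*28520 = (16452 + 16/95)*28520 = (1562956/95)*28520 = 8915101024/19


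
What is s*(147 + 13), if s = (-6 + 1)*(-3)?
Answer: 2400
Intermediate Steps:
s = 15 (s = -5*(-3) = 15)
s*(147 + 13) = 15*(147 + 13) = 15*160 = 2400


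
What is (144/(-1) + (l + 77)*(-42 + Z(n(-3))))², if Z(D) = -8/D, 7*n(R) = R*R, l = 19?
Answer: 205062400/9 ≈ 2.2785e+7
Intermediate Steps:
n(R) = R²/7 (n(R) = (R*R)/7 = R²/7)
(144/(-1) + (l + 77)*(-42 + Z(n(-3))))² = (144/(-1) + (19 + 77)*(-42 - 8/((⅐)*(-3)²)))² = (144*(-1) + 96*(-42 - 8/((⅐)*9)))² = (-144 + 96*(-42 - 8/9/7))² = (-144 + 96*(-42 - 8*7/9))² = (-144 + 96*(-42 - 56/9))² = (-144 + 96*(-434/9))² = (-144 - 13888/3)² = (-14320/3)² = 205062400/9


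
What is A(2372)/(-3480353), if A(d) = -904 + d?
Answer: -1468/3480353 ≈ -0.00042180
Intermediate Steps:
A(2372)/(-3480353) = (-904 + 2372)/(-3480353) = 1468*(-1/3480353) = -1468/3480353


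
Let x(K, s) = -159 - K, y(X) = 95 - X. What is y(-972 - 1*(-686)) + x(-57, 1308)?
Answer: 279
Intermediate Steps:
y(-972 - 1*(-686)) + x(-57, 1308) = (95 - (-972 - 1*(-686))) + (-159 - 1*(-57)) = (95 - (-972 + 686)) + (-159 + 57) = (95 - 1*(-286)) - 102 = (95 + 286) - 102 = 381 - 102 = 279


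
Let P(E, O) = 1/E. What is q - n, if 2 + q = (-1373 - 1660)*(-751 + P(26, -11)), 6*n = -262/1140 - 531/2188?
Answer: 110783866602457/48639240 ≈ 2.2777e+6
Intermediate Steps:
n = -294649/3741480 (n = (-262/1140 - 531/2188)/6 = (-262*1/1140 - 531*1/2188)/6 = (-131/570 - 531/2188)/6 = (1/6)*(-294649/623580) = -294649/3741480 ≈ -0.078752)
q = 59219273/26 (q = -2 + (-1373 - 1660)*(-751 + 1/26) = -2 - 3033*(-751 + 1/26) = -2 - 3033*(-19525/26) = -2 + 59219325/26 = 59219273/26 ≈ 2.2777e+6)
q - n = 59219273/26 - 1*(-294649/3741480) = 59219273/26 + 294649/3741480 = 110783866602457/48639240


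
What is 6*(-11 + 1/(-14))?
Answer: -465/7 ≈ -66.429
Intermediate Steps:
6*(-11 + 1/(-14)) = 6*(-11 - 1/14) = 6*(-155/14) = -465/7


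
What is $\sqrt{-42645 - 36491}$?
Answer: $4 i \sqrt{4946} \approx 281.31 i$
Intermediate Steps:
$\sqrt{-42645 - 36491} = \sqrt{-79136} = 4 i \sqrt{4946}$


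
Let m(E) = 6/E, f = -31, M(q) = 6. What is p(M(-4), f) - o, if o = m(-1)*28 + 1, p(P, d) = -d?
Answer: 198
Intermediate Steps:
o = -167 (o = (6/(-1))*28 + 1 = (6*(-1))*28 + 1 = -6*28 + 1 = -168 + 1 = -167)
p(M(-4), f) - o = -1*(-31) - 1*(-167) = 31 + 167 = 198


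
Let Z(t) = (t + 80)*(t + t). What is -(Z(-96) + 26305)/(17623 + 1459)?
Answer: -1013/658 ≈ -1.5395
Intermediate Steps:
Z(t) = 2*t*(80 + t) (Z(t) = (80 + t)*(2*t) = 2*t*(80 + t))
-(Z(-96) + 26305)/(17623 + 1459) = -(2*(-96)*(80 - 96) + 26305)/(17623 + 1459) = -(2*(-96)*(-16) + 26305)/19082 = -(3072 + 26305)/19082 = -29377/19082 = -1*1013/658 = -1013/658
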